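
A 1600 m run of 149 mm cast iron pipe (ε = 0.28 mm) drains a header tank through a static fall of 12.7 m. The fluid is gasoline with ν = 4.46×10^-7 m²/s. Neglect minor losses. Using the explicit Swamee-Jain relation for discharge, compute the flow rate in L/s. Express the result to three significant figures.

Swamee-Jain (Type II): Q = -0.965·√(gD⁵h_f/L)·ln[ε/(3.7D) + √(3.17ν²L/(gD³h_f))]
√(gD⁵h_f/L) = √(9.81·0.149⁵·12.7/1600) = 0.002391
ε/(3.7D) = 5.08×10^-4; √(3.17ν²L/(gD³h_f)) = 4.95×10^-5
Q = -0.965·0.002391·ln(5.574×10^-4) = 0.01729 m³/s
Check: V = 0.992 m/s, Re = 3.31×10^5, f = 0.02375, h_f = 12.8 m ≈ 12.7 m ✓

Q ≈ 17.3 L/s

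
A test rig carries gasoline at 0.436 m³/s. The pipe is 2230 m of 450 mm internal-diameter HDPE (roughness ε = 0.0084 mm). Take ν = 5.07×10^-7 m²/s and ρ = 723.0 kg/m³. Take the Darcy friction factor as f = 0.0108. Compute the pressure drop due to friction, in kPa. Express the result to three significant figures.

Δp ≈ 145 kPa

V = 4Q/(πD²) = 4·0.436/(π·0.450²) = 2.741 m/s
h_f = f(L/D)V²/(2g) = 0.01080·(2230/0.450)·2.741²/(2·9.81) = 20.50 m
Δp = ρg·h_f = 723.0·9.81·20.50 = 145.4 kPa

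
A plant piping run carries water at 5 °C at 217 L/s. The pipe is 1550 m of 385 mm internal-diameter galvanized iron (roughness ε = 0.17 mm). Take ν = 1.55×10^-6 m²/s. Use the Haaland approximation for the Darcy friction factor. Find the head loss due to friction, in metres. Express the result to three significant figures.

h_f ≈ 12.3 m

V = 4Q/(πD²) = 4·0.217/(π·0.385²) = 1.864 m/s
Re = VD/ν = 1.864·0.385/1.55×10^-6 = 4.63×10^5 → turbulent
ε/D = 0.17/385 = 4.42×10^-4
Haaland: f = 0.01726
h_f = f(L/D)V²/(2g) = 0.01726·(1550/0.385)·1.864²/(2·9.81) = 12.31 m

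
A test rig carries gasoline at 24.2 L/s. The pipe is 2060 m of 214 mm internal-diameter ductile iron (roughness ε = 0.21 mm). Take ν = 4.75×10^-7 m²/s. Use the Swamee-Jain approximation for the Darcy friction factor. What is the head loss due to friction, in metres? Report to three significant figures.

h_f ≈ 4.59 m

V = 4Q/(πD²) = 4·0.0242/(π·0.214²) = 0.6728 m/s
Re = VD/ν = 0.6728·0.214/4.75×10^-7 = 3.03×10^5 → turbulent
ε/D = 0.21/214 = 9.81×10^-4
Swamee-Jain: f = 0.02066
h_f = f(L/D)V²/(2g) = 0.02066·(2060/0.214)·0.6728²/(2·9.81) = 4.588 m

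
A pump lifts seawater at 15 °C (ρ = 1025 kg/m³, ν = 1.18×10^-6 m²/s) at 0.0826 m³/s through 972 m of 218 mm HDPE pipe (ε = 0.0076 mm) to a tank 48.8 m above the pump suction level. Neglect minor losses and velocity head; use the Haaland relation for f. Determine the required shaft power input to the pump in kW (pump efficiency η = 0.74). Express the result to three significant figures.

V = 4Q/(πD²) = 2.213 m/s; Re = 4.09×10^5; ε/D = 3.49×10^-5; f = 0.01391
h_f = f(L/D)V²/2g = 15.49 m
Total head H = z + h_f = 48.8 + 15.49 = 64.29 m
P_hyd = ρgQH = 1025·9.81·0.0826·64.29 = 53.39 kW
P_shaft = P_hyd/η = 53.39/0.74 = 72.15 kW

P_shaft ≈ 72.2 kW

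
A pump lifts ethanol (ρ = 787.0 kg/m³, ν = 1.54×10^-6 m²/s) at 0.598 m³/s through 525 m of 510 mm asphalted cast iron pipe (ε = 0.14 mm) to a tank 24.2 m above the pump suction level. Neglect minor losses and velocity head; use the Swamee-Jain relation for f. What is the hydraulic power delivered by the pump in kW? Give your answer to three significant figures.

V = 4Q/(πD²) = 2.927 m/s; Re = 9.69×10^5; ε/D = 2.75×10^-4; f = 0.01555
h_f = f(L/D)V²/2g = 6.990 m
Total head H = z + h_f = 24.2 + 6.990 = 31.19 m
P_hyd = ρgQH = 787.0·9.81·0.598·31.19 = 144.0 kW

P_hyd ≈ 144 kW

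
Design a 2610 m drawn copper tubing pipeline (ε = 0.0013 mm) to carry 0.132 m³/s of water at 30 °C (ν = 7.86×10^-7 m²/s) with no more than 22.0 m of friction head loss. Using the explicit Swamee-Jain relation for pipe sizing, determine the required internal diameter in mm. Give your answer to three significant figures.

D ≈ 295 mm

Swamee-Jain (Type III): D = 0.66·[ε^1.25·(LQ²/(gh_f))^4.75 + ν·Q^9.4·(L/(gh_f))^5.2]^0.04
LQ²/(gh_f) = 0.2107; L/(gh_f) = 12.09
Term 1 = ε^1.25·(…)^4.75 = 2.69×10^-11; Term 2 = ν·Q^9.4·(…)^5.2 = 1.81×10^-9
D = 0.66·(2.69×10^-11 + 1.81×10^-9)^0.04 = 0.2952 m = 295 mm
Check: V = 1.93 m/s, Re = 7.24×10^5, f = 0.01235, h_f = 20.7 m ≈ 22.0 m ✓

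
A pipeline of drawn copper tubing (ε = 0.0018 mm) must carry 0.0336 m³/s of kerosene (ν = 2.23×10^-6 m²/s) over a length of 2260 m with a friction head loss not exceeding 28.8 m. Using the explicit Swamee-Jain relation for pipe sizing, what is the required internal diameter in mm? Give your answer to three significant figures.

Swamee-Jain (Type III): D = 0.66·[ε^1.25·(LQ²/(gh_f))^4.75 + ν·Q^9.4·(L/(gh_f))^5.2]^0.04
LQ²/(gh_f) = 0.009031; L/(gh_f) = 7.999
Term 1 = ε^1.25·(…)^4.75 = 1.28×10^-17; Term 2 = ν·Q^9.4·(…)^5.2 = 1.56×10^-15
D = 0.66·(1.28×10^-17 + 1.56×10^-15)^0.04 = 0.1688 m = 169 mm
Check: V = 1.50 m/s, Re = 1.14×10^5, f = 0.01746, h_f = 26.9 m ≈ 28.8 m ✓

D ≈ 169 mm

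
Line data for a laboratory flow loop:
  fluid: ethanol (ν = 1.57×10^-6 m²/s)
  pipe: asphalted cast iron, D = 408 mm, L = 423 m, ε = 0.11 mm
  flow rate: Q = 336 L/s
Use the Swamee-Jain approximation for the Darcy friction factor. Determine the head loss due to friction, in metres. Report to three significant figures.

h_f ≈ 5.52 m

V = 4Q/(πD²) = 4·0.336/(π·0.408²) = 2.570 m/s
Re = VD/ν = 2.570·0.408/1.57×10^-6 = 6.68×10^5 → turbulent
ε/D = 0.11/408 = 2.70×10^-4
Swamee-Jain: f = 0.01582
h_f = f(L/D)V²/(2g) = 0.01582·(423/0.408)·2.570²/(2·9.81) = 5.520 m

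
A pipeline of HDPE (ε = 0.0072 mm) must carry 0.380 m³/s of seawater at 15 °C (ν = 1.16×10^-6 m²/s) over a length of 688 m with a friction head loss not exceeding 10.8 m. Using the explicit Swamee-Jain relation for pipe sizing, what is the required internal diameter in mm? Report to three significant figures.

Swamee-Jain (Type III): D = 0.66·[ε^1.25·(LQ²/(gh_f))^4.75 + ν·Q^9.4·(L/(gh_f))^5.2]^0.04
LQ²/(gh_f) = 0.9377; L/(gh_f) = 6.494
Term 1 = ε^1.25·(…)^4.75 = 2.75×10^-7; Term 2 = ν·Q^9.4·(…)^5.2 = 2.18×10^-6
D = 0.66·(2.75×10^-7 + 2.18×10^-6)^0.04 = 0.3937 m = 394 mm
Check: V = 3.12 m/s, Re = 1.06×10^6, f = 0.01195, h_f = 10.4 m ≈ 10.8 m ✓

D ≈ 394 mm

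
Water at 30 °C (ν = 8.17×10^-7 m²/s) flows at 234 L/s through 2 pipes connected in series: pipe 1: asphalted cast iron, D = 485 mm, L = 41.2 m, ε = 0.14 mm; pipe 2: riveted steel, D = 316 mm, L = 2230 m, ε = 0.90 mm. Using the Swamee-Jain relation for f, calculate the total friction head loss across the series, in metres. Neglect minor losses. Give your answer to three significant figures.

Pipe 1: V = 1.267 m/s, Re = 7.52×10^5, ε/D = 2.89×10^-4, f = 0.01588, h_1 = f(L/D)V²/2g = 0.1103 m
Pipe 2: V = 2.984 m/s, Re = 1.15×10^6, ε/D = 0.00285, f = 0.02597, h_2 = f(L/D)V²/2g = 83.17 m
Series → Q common, losses add: H = Σh = 83.28 m

H ≈ 83.3 m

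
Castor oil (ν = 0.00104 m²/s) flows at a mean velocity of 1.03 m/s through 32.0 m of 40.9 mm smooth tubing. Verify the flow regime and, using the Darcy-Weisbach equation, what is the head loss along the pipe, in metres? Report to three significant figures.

Re = VD/ν = 1.03·0.04090/0.00104 = 40.5 → laminar (Re < 2300)
f = 64/Re = 1.580
h_f = f(L/D)V²/(2g) = 1.580·(32.0/0.04090)·1.03²/(2·9.81) = 66.84 m

h_f ≈ 66.8 m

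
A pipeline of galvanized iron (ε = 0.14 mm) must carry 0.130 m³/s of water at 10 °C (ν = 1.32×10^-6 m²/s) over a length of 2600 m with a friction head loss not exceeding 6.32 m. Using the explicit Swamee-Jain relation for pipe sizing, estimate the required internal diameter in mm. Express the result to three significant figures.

Swamee-Jain (Type III): D = 0.66·[ε^1.25·(LQ²/(gh_f))^4.75 + ν·Q^9.4·(L/(gh_f))^5.2]^0.04
LQ²/(gh_f) = 0.7087; L/(gh_f) = 41.94
Term 1 = ε^1.25·(…)^4.75 = 2.97×10^-6; Term 2 = ν·Q^9.4·(…)^5.2 = 1.69×10^-6
D = 0.66·(2.97×10^-6 + 1.69×10^-6)^0.04 = 0.4039 m = 404 mm
Check: V = 1.01 m/s, Re = 3.10×10^5, f = 0.01733, h_f = 5.85 m ≈ 6.32 m ✓

D ≈ 404 mm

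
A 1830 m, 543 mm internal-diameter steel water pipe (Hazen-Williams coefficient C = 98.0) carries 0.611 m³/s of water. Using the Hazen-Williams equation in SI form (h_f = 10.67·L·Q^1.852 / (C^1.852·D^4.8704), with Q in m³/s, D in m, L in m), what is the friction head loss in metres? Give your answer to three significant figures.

h_f ≈ 31.5 m

h_f = 10.67·1830·0.611^1.852 / (98.0^1.852·0.543^4.8704) = 31.50 m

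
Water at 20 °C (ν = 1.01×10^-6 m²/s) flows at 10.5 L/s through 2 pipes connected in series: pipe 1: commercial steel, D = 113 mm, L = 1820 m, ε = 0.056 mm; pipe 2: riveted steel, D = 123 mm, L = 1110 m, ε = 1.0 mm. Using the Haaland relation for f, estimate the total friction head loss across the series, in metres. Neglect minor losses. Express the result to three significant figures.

Pipe 1: V = 1.047 m/s, Re = 1.17×10^5, ε/D = 4.96×10^-4, f = 0.01966, h_1 = f(L/D)V²/2g = 17.69 m
Pipe 2: V = 0.8837 m/s, Re = 1.08×10^5, ε/D = 0.00813, f = 0.03604, h_2 = f(L/D)V²/2g = 12.95 m
Series → Q common, losses add: H = Σh = 30.64 m

H ≈ 30.6 m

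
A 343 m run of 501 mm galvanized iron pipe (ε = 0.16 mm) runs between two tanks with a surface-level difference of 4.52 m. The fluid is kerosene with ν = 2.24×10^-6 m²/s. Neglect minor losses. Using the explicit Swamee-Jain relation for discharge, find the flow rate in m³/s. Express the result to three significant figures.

Q ≈ 0.558 m³/s

Swamee-Jain (Type II): Q = -0.965·√(gD⁵h_f/L)·ln[ε/(3.7D) + √(3.17ν²L/(gD³h_f))]
√(gD⁵h_f/L) = √(9.81·0.501⁵·4.52/343) = 0.06388
ε/(3.7D) = 8.63×10^-5; √(3.17ν²L/(gD³h_f)) = 3.13×10^-5
Q = -0.965·0.06388·ln(1.176×10^-4) = 0.5578 m³/s
Check: V = 2.83 m/s, Re = 6.33×10^5, f = 0.01629, h_f = 4.55 m ≈ 4.52 m ✓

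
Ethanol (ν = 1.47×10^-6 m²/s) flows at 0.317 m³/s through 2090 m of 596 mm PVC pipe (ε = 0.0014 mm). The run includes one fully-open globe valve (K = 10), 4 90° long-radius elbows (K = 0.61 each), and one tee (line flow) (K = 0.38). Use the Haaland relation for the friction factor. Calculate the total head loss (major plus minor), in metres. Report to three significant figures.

V = 4Q/(πD²) = 1.136 m/s; V²/2g = 0.06580 m
Re = 4.61×10^5, ε/D = 2.35×10^-6 → f = 0.01328 (Haaland)
Major: h_f = f(L/D)·V²/2g = 0.01328·3507·0.06580 = 3.065 m
Minor: ΣK = 12.8; h_m = ΣK·V²/2g = 0.8436 m
Total H_L = 3.065 + 0.8436 = 3.908 m

H_L ≈ 3.91 m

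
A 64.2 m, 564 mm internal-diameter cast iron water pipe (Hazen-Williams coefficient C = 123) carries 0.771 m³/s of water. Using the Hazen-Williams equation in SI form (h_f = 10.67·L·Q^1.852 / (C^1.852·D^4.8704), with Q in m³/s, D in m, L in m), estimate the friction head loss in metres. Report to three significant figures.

h_f ≈ 0.928 m

h_f = 10.67·64.2·0.771^1.852 / (123^1.852·0.564^4.8704) = 0.9277 m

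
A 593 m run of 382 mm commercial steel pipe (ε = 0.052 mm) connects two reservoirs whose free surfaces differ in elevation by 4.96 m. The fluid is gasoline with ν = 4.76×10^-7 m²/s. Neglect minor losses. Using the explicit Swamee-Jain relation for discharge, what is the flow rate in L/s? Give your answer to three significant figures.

Q ≈ 247 L/s

Swamee-Jain (Type II): Q = -0.965·√(gD⁵h_f/L)·ln[ε/(3.7D) + √(3.17ν²L/(gD³h_f))]
√(gD⁵h_f/L) = √(9.81·0.382⁵·4.96/593) = 0.02583
ε/(3.7D) = 3.68×10^-5; √(3.17ν²L/(gD³h_f)) = 1.25×10^-5
Q = -0.965·0.02583·ln(4.932×10^-5) = 0.2472 m³/s
Check: V = 2.16 m/s, Re = 1.73×10^6, f = 0.01355, h_f = 4.99 m ≈ 4.96 m ✓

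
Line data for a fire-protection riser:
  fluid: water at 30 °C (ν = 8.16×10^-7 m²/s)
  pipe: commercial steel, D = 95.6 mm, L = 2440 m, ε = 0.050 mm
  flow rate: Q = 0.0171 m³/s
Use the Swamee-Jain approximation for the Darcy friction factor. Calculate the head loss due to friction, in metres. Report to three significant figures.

V = 4Q/(πD²) = 4·0.0171/(π·0.0956²) = 2.382 m/s
Re = VD/ν = 2.382·0.0956/8.16×10^-7 = 2.79×10^5 → turbulent
ε/D = 0.050/95.6 = 5.23×10^-4
Swamee-Jain: f = 0.01855
h_f = f(L/D)V²/(2g) = 0.01855·(2440/0.0956)·2.382²/(2·9.81) = 137.0 m

h_f ≈ 137 m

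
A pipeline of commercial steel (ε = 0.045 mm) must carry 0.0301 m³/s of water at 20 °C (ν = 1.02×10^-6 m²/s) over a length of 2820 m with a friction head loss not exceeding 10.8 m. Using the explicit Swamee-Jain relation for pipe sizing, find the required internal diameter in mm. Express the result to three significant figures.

Swamee-Jain (Type III): D = 0.66·[ε^1.25·(LQ²/(gh_f))^4.75 + ν·Q^9.4·(L/(gh_f))^5.2]^0.04
LQ²/(gh_f) = 0.02412; L/(gh_f) = 26.62
Term 1 = ε^1.25·(…)^4.75 = 7.63×10^-14; Term 2 = ν·Q^9.4·(…)^5.2 = 1.31×10^-13
D = 0.66·(7.63×10^-14 + 1.31×10^-13)^0.04 = 0.2052 m = 205 mm
Check: V = 0.910 m/s, Re = 1.83×10^5, f = 0.01746, h_f = 10.1 m ≈ 10.8 m ✓

D ≈ 205 mm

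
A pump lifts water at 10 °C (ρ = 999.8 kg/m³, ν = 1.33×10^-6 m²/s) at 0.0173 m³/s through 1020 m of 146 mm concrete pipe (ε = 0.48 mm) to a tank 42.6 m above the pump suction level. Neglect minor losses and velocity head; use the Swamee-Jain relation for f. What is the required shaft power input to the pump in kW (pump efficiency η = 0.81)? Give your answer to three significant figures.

V = 4Q/(πD²) = 1.033 m/s; Re = 1.13×10^5; ε/D = 0.00329; f = 0.02818
h_f = f(L/D)V²/2g = 10.71 m
Total head H = z + h_f = 42.6 + 10.71 = 53.31 m
P_hyd = ρgQH = 999.8·9.81·0.0173·53.31 = 9.046 kW
P_shaft = P_hyd/η = 9.046/0.81 = 11.17 kW

P_shaft ≈ 11.2 kW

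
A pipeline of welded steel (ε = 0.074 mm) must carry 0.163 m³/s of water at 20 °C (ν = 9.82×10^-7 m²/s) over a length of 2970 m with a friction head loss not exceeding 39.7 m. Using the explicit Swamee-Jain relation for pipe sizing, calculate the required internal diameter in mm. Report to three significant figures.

Swamee-Jain (Type III): D = 0.66·[ε^1.25·(LQ²/(gh_f))^4.75 + ν·Q^9.4·(L/(gh_f))^5.2]^0.04
LQ²/(gh_f) = 0.2026; L/(gh_f) = 7.626
Term 1 = ε^1.25·(…)^4.75 = 3.49×10^-9; Term 2 = ν·Q^9.4·(…)^5.2 = 1.49×10^-9
D = 0.66·(3.49×10^-9 + 1.49×10^-9)^0.04 = 0.3072 m = 307 mm
Check: V = 2.20 m/s, Re = 6.88×10^5, f = 0.01553, h_f = 37.0 m ≈ 39.7 m ✓

D ≈ 307 mm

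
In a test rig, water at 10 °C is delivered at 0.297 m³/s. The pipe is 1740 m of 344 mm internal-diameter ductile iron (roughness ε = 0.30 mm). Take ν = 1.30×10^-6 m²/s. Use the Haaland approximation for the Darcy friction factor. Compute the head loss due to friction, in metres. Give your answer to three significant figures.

h_f ≈ 51.0 m

V = 4Q/(πD²) = 4·0.297/(π·0.344²) = 3.196 m/s
Re = VD/ν = 3.196·0.344/1.30×10^-6 = 8.46×10^5 → turbulent
ε/D = 0.30/344 = 8.72×10^-4
Haaland: f = 0.01938
h_f = f(L/D)V²/(2g) = 0.01938·(1740/0.344)·3.196²/(2·9.81) = 51.02 m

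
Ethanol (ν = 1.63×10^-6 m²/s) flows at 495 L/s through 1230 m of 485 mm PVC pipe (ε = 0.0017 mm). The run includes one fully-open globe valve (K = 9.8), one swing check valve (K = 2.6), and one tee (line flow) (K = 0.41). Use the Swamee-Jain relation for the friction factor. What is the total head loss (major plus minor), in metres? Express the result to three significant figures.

H_L ≈ 16.0 m

V = 4Q/(πD²) = 2.679 m/s; V²/2g = 0.3659 m
Re = 7.97×10^5, ε/D = 3.51×10^-6 → f = 0.01214 (Swamee-Jain)
Major: h_f = f(L/D)·V²/2g = 0.01214·2536·0.3659 = 11.26 m
Minor: ΣK = 12.8; h_m = ΣK·V²/2g = 4.687 m
Total H_L = 11.26 + 4.687 = 15.95 m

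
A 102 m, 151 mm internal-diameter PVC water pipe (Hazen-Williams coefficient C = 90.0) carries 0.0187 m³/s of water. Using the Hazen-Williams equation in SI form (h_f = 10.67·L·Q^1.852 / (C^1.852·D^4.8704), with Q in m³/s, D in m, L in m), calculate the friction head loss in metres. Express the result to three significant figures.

h_f = 10.67·102·0.0187^1.852 / (90.0^1.852·0.151^4.8704) = 1.643 m

h_f ≈ 1.64 m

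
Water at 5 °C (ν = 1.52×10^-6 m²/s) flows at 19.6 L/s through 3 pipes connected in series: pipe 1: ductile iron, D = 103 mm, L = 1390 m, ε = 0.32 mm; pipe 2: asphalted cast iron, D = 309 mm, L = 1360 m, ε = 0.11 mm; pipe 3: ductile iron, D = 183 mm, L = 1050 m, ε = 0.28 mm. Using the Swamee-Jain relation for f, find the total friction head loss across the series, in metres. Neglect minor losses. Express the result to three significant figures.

Pipe 1: V = 2.352 m/s, Re = 1.59×10^5, ε/D = 0.00311, f = 0.02744, h_1 = f(L/D)V²/2g = 104.5 m
Pipe 2: V = 0.2614 m/s, Re = 5.31×10^4, ε/D = 3.56×10^-4, f = 0.02188, h_2 = f(L/D)V²/2g = 0.3353 m
Pipe 3: V = 0.7452 m/s, Re = 8.97×10^4, ε/D = 0.00153, f = 0.02423, h_3 = f(L/D)V²/2g = 3.935 m
Series → Q common, losses add: H = Σh = 108.7 m

H ≈ 109 m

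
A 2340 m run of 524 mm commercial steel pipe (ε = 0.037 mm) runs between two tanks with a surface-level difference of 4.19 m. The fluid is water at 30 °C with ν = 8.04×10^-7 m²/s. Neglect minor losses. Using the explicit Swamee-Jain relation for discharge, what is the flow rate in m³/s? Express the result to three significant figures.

Swamee-Jain (Type II): Q = -0.965·√(gD⁵h_f/L)·ln[ε/(3.7D) + √(3.17ν²L/(gD³h_f))]
√(gD⁵h_f/L) = √(9.81·0.524⁵·4.19/2340) = 0.02634
ε/(3.7D) = 1.91×10^-5; √(3.17ν²L/(gD³h_f)) = 2.85×10^-5
Q = -0.965·0.02634·ln(4.756×10^-5) = 0.2530 m³/s
Check: V = 1.17 m/s, Re = 7.65×10^5, f = 0.01341, h_f = 4.20 m ≈ 4.19 m ✓

Q ≈ 0.253 m³/s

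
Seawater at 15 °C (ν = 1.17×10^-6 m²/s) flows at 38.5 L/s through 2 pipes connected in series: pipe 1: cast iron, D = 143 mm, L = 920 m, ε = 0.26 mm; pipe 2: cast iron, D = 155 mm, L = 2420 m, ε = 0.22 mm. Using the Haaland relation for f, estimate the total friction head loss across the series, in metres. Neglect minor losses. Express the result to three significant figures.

Pipe 1: V = 2.397 m/s, Re = 2.93×10^5, ε/D = 0.00182, f = 0.02346, h_1 = f(L/D)V²/2g = 44.21 m
Pipe 2: V = 2.040 m/s, Re = 2.70×10^5, ε/D = 0.00142, f = 0.02221, h_2 = f(L/D)V²/2g = 73.56 m
Series → Q common, losses add: H = Σh = 117.8 m

H ≈ 118 m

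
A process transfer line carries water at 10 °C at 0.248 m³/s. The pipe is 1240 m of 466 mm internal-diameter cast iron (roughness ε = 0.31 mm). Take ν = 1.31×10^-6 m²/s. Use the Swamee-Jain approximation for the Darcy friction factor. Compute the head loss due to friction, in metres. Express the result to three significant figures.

h_f ≈ 5.37 m

V = 4Q/(πD²) = 4·0.248/(π·0.466²) = 1.454 m/s
Re = VD/ν = 1.454·0.466/1.31×10^-6 = 5.17×10^5 → turbulent
ε/D = 0.31/466 = 6.65×10^-4
Swamee-Jain: f = 0.01871
h_f = f(L/D)V²/(2g) = 0.01871·(1240/0.466)·1.454²/(2·9.81) = 5.365 m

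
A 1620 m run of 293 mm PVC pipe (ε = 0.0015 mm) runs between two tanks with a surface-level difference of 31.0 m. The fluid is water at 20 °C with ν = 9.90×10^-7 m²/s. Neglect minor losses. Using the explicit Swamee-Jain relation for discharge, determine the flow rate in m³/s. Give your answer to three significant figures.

Swamee-Jain (Type II): Q = -0.965·√(gD⁵h_f/L)·ln[ε/(3.7D) + √(3.17ν²L/(gD³h_f))]
√(gD⁵h_f/L) = √(9.81·0.293⁵·31.0/1620) = 0.02013
ε/(3.7D) = 1.38×10^-6; √(3.17ν²L/(gD³h_f)) = 2.57×10^-5
Q = -0.965·0.02013·ln(2.703×10^-5) = 0.2044 m³/s
Check: V = 3.03 m/s, Re = 8.97×10^5, f = 0.01194, h_f = 30.9 m ≈ 31.0 m ✓

Q ≈ 0.204 m³/s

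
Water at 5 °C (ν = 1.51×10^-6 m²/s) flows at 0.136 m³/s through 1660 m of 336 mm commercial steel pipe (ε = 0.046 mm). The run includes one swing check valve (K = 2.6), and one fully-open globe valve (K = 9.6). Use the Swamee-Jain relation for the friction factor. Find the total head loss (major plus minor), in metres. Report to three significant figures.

H_L ≈ 10.7 m

V = 4Q/(πD²) = 1.534 m/s; V²/2g = 0.1199 m
Re = 3.41×10^5, ε/D = 1.37×10^-4 → f = 0.01553 (Swamee-Jain)
Major: h_f = f(L/D)·V²/2g = 0.01553·4940·0.1199 = 9.198 m
Minor: ΣK = 12.2; h_m = ΣK·V²/2g = 1.463 m
Total H_L = 9.198 + 1.463 = 10.66 m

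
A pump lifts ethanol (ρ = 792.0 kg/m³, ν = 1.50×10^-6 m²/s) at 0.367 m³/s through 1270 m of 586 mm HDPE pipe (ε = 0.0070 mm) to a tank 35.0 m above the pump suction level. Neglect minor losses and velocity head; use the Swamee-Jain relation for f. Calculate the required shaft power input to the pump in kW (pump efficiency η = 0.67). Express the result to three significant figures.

V = 4Q/(πD²) = 1.361 m/s; Re = 5.32×10^5; ε/D = 1.19×10^-5; f = 0.01315
h_f = f(L/D)V²/2g = 2.689 m
Total head H = z + h_f = 35.0 + 2.689 = 37.69 m
P_hyd = ρgQH = 792.0·9.81·0.367·37.69 = 107.5 kW
P_shaft = P_hyd/η = 107.5/0.67 = 160.4 kW

P_shaft ≈ 160 kW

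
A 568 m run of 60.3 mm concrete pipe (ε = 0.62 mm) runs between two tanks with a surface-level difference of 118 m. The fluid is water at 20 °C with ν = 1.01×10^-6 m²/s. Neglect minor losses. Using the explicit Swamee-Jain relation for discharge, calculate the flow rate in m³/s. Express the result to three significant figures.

Q ≈ 0.00720 m³/s

Swamee-Jain (Type II): Q = -0.965·√(gD⁵h_f/L)·ln[ε/(3.7D) + √(3.17ν²L/(gD³h_f))]
√(gD⁵h_f/L) = √(9.81·0.0603⁵·118/568) = 0.001275
ε/(3.7D) = 0.00278; √(3.17ν²L/(gD³h_f)) = 8.51×10^-5
Q = -0.965·0.001275·ln(0.002864) = 0.007203 m³/s
Check: V = 2.52 m/s, Re = 1.51×10^5, f = 0.03884, h_f = 119 m ≈ 118 m ✓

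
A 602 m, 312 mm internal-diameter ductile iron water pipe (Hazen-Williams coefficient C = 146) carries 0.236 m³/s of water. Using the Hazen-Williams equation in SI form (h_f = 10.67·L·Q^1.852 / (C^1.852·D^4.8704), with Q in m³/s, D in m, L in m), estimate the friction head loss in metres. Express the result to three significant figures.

h_f = 10.67·602·0.236^1.852 / (146^1.852·0.312^4.8704) = 12.64 m

h_f ≈ 12.6 m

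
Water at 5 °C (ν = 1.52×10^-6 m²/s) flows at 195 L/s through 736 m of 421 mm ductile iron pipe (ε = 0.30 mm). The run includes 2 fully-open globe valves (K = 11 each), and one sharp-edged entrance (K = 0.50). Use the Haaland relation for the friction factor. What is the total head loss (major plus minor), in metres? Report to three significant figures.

H_L ≈ 5.57 m

V = 4Q/(πD²) = 1.401 m/s; V²/2g = 0.1000 m
Re = 3.88×10^5, ε/D = 7.13×10^-4 → f = 0.01899 (Haaland)
Major: h_f = f(L/D)·V²/2g = 0.01899·1748·0.1000 = 3.320 m
Minor: ΣK = 22.5; h_m = ΣK·V²/2g = 2.250 m
Total H_L = 3.320 + 2.250 = 5.570 m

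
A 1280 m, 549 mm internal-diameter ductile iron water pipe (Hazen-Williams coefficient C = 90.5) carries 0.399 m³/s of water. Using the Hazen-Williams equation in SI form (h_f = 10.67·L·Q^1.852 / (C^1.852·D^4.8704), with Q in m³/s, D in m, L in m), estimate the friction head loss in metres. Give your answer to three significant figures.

h_f ≈ 11.0 m

h_f = 10.67·1280·0.399^1.852 / (90.5^1.852·0.549^4.8704) = 10.99 m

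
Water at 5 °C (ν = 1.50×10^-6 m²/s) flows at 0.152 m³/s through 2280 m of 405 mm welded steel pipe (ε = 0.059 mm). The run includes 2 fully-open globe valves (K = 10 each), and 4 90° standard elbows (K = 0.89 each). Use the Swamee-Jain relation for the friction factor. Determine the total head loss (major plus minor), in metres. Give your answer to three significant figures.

V = 4Q/(πD²) = 1.180 m/s; V²/2g = 0.07096 m
Re = 3.19×10^5, ε/D = 1.46×10^-4 → f = 0.01574 (Swamee-Jain)
Major: h_f = f(L/D)·V²/2g = 0.01574·5630·0.07096 = 6.286 m
Minor: ΣK = 23.6; h_m = ΣK·V²/2g = 1.672 m
Total H_L = 6.286 + 1.672 = 7.958 m

H_L ≈ 7.96 m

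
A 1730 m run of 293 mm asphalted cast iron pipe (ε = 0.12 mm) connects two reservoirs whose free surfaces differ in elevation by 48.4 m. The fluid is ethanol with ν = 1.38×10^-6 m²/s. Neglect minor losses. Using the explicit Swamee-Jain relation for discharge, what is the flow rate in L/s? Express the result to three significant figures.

Q ≈ 208 L/s

Swamee-Jain (Type II): Q = -0.965·√(gD⁵h_f/L)·ln[ε/(3.7D) + √(3.17ν²L/(gD³h_f))]
√(gD⁵h_f/L) = √(9.81·0.293⁵·48.4/1730) = 0.02434
ε/(3.7D) = 1.11×10^-4; √(3.17ν²L/(gD³h_f)) = 2.96×10^-5
Q = -0.965·0.02434·ln(1.403×10^-4) = 0.2084 m³/s
Check: V = 3.09 m/s, Re = 6.56×10^5, f = 0.01694, h_f = 48.7 m ≈ 48.4 m ✓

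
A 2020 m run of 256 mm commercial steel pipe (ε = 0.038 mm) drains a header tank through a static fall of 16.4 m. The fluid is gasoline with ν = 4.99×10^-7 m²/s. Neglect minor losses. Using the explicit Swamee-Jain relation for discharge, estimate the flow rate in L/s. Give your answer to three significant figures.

Swamee-Jain (Type II): Q = -0.965·√(gD⁵h_f/L)·ln[ε/(3.7D) + √(3.17ν²L/(gD³h_f))]
√(gD⁵h_f/L) = √(9.81·0.256⁵·16.4/2020) = 0.009358
ε/(3.7D) = 4.01×10^-5; √(3.17ν²L/(gD³h_f)) = 2.43×10^-5
Q = -0.965·0.009358·ln(6.442×10^-5) = 0.08714 m³/s
Check: V = 1.69 m/s, Re = 8.69×10^5, f = 0.01431, h_f = 16.5 m ≈ 16.4 m ✓

Q ≈ 87.1 L/s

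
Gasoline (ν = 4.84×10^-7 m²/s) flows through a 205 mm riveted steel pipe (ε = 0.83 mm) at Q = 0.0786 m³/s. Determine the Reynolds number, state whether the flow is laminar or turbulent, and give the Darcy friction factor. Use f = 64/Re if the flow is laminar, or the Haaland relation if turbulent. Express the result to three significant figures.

Re ≈ 1.01×10^6; turbulent; f ≈ 0.0287

V = 4Q/(πD²) = 2.381 m/s
Re = VD/ν = 2.381·0.205/4.84×10^-7 = 1.01×10^6
Re > 4000 → turbulent; ε/D = 0.00405
Haaland: f = 0.02867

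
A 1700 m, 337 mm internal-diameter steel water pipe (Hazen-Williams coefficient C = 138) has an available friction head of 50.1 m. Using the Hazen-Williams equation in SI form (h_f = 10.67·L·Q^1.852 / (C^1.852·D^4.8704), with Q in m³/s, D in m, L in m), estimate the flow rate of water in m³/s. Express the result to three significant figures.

Rearranging: Q = [h_f·C^1.852·D^4.8704 / (10.67·L)]^(1/1.852)
Q = [50.1·138^1.852·0.337^4.8704 / (10.67·1700)]^0.540 = 0.3281 m³/s

Q ≈ 0.328 m³/s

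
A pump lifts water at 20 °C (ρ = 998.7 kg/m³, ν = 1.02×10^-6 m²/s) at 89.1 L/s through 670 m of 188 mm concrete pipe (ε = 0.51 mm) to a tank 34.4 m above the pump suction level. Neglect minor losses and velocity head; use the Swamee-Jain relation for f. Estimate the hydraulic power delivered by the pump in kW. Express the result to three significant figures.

V = 4Q/(πD²) = 3.210 m/s; Re = 5.92×10^5; ε/D = 0.00271; f = 0.02579
h_f = f(L/D)V²/2g = 48.26 m
Total head H = z + h_f = 34.4 + 48.26 = 82.66 m
P_hyd = ρgQH = 998.7·9.81·0.0891·82.66 = 72.16 kW

P_hyd ≈ 72.2 kW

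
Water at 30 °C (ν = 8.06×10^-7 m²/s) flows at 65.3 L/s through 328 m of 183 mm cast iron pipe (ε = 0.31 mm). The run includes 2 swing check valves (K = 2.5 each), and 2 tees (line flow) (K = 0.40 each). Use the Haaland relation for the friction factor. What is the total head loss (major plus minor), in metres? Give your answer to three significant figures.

V = 4Q/(πD²) = 2.483 m/s; V²/2g = 0.3142 m
Re = 5.64×10^5, ε/D = 0.00169 → f = 0.02279 (Haaland)
Major: h_f = f(L/D)·V²/2g = 0.02279·1792·0.3142 = 12.83 m
Minor: ΣK = 5.80; h_m = ΣK·V²/2g = 1.822 m
Total H_L = 12.83 + 1.822 = 14.65 m

H_L ≈ 14.7 m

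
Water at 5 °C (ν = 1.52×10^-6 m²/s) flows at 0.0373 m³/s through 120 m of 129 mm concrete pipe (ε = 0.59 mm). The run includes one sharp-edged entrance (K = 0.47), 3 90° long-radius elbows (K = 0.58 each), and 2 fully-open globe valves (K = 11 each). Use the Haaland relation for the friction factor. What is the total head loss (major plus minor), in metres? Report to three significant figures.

V = 4Q/(πD²) = 2.854 m/s; V²/2g = 0.4151 m
Re = 2.42×10^5, ε/D = 0.00457 → f = 0.03000 (Haaland)
Major: h_f = f(L/D)·V²/2g = 0.03000·930.2·0.4151 = 11.59 m
Minor: ΣK = 24.2; h_m = ΣK·V²/2g = 10.05 m
Total H_L = 11.59 + 10.05 = 21.64 m

H_L ≈ 21.6 m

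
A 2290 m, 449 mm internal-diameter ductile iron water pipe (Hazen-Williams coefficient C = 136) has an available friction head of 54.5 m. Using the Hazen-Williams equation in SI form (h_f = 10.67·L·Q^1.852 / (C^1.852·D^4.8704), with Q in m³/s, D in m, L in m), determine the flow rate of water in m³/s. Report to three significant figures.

Rearranging: Q = [h_f·C^1.852·D^4.8704 / (10.67·L)]^(1/1.852)
Q = [54.5·136^1.852·0.449^4.8704 / (10.67·2290)]^0.540 = 0.6127 m³/s

Q ≈ 0.613 m³/s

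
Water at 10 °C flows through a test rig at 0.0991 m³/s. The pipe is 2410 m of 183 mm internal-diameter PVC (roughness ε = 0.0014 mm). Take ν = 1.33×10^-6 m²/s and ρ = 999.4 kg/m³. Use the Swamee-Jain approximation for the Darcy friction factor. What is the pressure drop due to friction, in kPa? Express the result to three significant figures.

V = 4Q/(πD²) = 4·0.0991/(π·0.183²) = 3.768 m/s
Re = VD/ν = 3.768·0.183/1.33×10^-6 = 5.18×10^5 → turbulent
ε/D = 0.0014/183 = 7.65×10^-6
Swamee-Jain: f = 0.01313
h_f = f(L/D)V²/(2g) = 0.01313·(2410/0.183)·3.768²/(2·9.81) = 125.1 m
Δp = ρg·h_f = 999.4·9.81·125.1 = 1227 kPa

Δp ≈ 1230 kPa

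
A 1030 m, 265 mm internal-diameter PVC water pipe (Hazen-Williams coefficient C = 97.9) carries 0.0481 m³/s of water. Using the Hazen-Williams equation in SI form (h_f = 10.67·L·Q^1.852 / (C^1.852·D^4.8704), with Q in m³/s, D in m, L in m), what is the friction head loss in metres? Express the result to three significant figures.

h_f = 10.67·1030·0.0481^1.852 / (97.9^1.852·0.265^4.8704) = 5.277 m

h_f ≈ 5.28 m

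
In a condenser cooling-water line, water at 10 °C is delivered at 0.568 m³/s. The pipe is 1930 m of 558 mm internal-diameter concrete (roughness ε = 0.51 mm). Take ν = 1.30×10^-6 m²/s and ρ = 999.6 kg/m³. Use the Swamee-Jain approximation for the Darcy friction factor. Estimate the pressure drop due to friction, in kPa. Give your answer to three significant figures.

V = 4Q/(πD²) = 4·0.568/(π·0.558²) = 2.323 m/s
Re = VD/ν = 2.323·0.558/1.30×10^-6 = 9.97×10^5 → turbulent
ε/D = 0.51/558 = 9.14×10^-4
Swamee-Jain: f = 0.01963
h_f = f(L/D)V²/(2g) = 0.01963·(1930/0.558)·2.323²/(2·9.81) = 18.67 m
Δp = ρg·h_f = 999.6·9.81·18.67 = 183.1 kPa

Δp ≈ 183 kPa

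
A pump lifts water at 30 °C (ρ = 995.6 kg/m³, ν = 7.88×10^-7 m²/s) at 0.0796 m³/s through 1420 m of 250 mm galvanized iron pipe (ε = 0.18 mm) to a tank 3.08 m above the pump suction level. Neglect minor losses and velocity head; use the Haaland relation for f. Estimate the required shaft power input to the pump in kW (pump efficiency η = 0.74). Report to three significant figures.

V = 4Q/(πD²) = 1.622 m/s; Re = 5.14×10^5; ε/D = 7.20×10^-4; f = 0.01883
h_f = f(L/D)V²/2g = 14.34 m
Total head H = z + h_f = 3.08 + 14.34 = 17.42 m
P_hyd = ρgQH = 995.6·9.81·0.0796·17.42 = 13.54 kW
P_shaft = P_hyd/η = 13.54/0.74 = 18.30 kW

P_shaft ≈ 18.3 kW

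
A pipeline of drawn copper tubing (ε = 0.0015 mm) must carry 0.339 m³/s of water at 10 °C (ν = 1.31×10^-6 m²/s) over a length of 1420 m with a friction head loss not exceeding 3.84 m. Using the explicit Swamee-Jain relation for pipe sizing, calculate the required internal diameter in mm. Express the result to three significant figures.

D ≈ 544 mm

Swamee-Jain (Type III): D = 0.66·[ε^1.25·(LQ²/(gh_f))^4.75 + ν·Q^9.4·(L/(gh_f))^5.2]^0.04
LQ²/(gh_f) = 4.332; L/(gh_f) = 37.70
Term 1 = ε^1.25·(…)^4.75 = 5.55×10^-5; Term 2 = ν·Q^9.4·(…)^5.2 = 0.00790
D = 0.66·(5.55×10^-5 + 0.00790)^0.04 = 0.5440 m = 544 mm
Check: V = 1.46 m/s, Re = 6.06×10^5, f = 0.01270, h_f = 3.60 m ≈ 3.84 m ✓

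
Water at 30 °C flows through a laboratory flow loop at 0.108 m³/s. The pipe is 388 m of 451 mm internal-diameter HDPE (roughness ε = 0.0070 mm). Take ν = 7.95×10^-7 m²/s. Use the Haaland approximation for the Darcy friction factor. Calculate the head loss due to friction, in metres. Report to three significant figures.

h_f ≈ 0.278 m

V = 4Q/(πD²) = 4·0.108/(π·0.451²) = 0.6761 m/s
Re = VD/ν = 0.6761·0.451/7.95×10^-7 = 3.84×10^5 → turbulent
ε/D = 0.0070/451 = 1.55×10^-5
Haaland: f = 0.01386
h_f = f(L/D)V²/(2g) = 0.01386·(388/0.451)·0.6761²/(2·9.81) = 0.2777 m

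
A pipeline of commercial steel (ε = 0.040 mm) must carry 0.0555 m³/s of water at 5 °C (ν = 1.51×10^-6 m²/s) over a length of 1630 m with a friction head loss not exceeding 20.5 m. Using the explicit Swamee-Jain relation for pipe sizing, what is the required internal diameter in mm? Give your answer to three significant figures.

D ≈ 205 mm

Swamee-Jain (Type III): D = 0.66·[ε^1.25·(LQ²/(gh_f))^4.75 + ν·Q^9.4·(L/(gh_f))^5.2]^0.04
LQ²/(gh_f) = 0.02497; L/(gh_f) = 8.105
Term 1 = ε^1.25·(…)^4.75 = 7.76×10^-14; Term 2 = ν·Q^9.4·(…)^5.2 = 1.26×10^-13
D = 0.66·(7.76×10^-14 + 1.26×10^-13)^0.04 = 0.2051 m = 205 mm
Check: V = 1.68 m/s, Re = 2.28×10^5, f = 0.01681, h_f = 19.2 m ≈ 20.5 m ✓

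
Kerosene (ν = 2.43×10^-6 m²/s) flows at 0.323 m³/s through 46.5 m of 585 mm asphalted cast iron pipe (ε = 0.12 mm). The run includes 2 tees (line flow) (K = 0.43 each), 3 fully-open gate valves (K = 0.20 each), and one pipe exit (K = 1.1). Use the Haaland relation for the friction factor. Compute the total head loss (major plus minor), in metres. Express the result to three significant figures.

H_L ≈ 0.283 m

V = 4Q/(πD²) = 1.202 m/s; V²/2g = 0.07360 m
Re = 2.89×10^5, ε/D = 2.05×10^-4 → f = 0.01617 (Haaland)
Major: h_f = f(L/D)·V²/2g = 0.01617·79.49·0.07360 = 0.09458 m
Minor: ΣK = 2.56; h_m = ΣK·V²/2g = 0.1884 m
Total H_L = 0.09458 + 0.1884 = 0.2830 m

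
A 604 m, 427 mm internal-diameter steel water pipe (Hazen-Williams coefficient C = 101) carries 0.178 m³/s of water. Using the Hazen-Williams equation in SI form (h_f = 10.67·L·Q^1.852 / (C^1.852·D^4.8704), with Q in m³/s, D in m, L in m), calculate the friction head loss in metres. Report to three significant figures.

h_f ≈ 3.23 m

h_f = 10.67·604·0.178^1.852 / (101^1.852·0.427^4.8704) = 3.228 m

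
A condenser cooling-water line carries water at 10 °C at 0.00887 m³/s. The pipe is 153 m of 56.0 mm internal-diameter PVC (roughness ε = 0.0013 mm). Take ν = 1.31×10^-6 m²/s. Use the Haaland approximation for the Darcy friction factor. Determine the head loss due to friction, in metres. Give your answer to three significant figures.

V = 4Q/(πD²) = 4·0.00887/(π·0.0560²) = 3.601 m/s
Re = VD/ν = 3.601·0.0560/1.31×10^-6 = 1.54×10^5 → turbulent
ε/D = 0.0013/56.0 = 2.32×10^-5
Haaland: f = 0.01644
h_f = f(L/D)V²/(2g) = 0.01644·(153/0.0560)·3.601²/(2·9.81) = 29.70 m

h_f ≈ 29.7 m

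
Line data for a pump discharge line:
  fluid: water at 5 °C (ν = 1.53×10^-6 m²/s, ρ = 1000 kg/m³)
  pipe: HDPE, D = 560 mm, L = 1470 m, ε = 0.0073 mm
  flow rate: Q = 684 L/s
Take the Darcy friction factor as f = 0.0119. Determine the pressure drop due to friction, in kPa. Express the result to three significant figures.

V = 4Q/(πD²) = 4·0.684/(π·0.560²) = 2.777 m/s
h_f = f(L/D)V²/(2g) = 0.01190·(1470/0.560)·2.777²/(2·9.81) = 12.28 m
Δp = ρg·h_f = 1000·9.81·12.28 = 120.5 kPa

Δp ≈ 120 kPa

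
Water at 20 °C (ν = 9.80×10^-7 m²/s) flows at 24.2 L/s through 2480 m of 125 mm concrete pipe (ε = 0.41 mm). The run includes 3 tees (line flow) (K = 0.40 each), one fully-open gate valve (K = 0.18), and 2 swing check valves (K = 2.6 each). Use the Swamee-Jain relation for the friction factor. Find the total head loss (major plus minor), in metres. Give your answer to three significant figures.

H_L ≈ 109 m

V = 4Q/(πD²) = 1.972 m/s; V²/2g = 0.1982 m
Re = 2.52×10^5, ε/D = 0.00328 → f = 0.02750 (Swamee-Jain)
Major: h_f = f(L/D)·V²/2g = 0.02750·19840·0.1982 = 108.1 m
Minor: ΣK = 6.58; h_m = ΣK·V²/2g = 1.304 m
Total H_L = 108.1 + 1.304 = 109.4 m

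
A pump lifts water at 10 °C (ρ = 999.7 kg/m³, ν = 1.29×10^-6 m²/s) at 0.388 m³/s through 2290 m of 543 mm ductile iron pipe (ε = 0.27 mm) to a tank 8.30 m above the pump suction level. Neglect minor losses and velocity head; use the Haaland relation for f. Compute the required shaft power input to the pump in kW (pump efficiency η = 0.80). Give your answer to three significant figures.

V = 4Q/(πD²) = 1.675 m/s; Re = 7.05×10^5; ε/D = 4.97×10^-4; f = 0.01733
h_f = f(L/D)V²/2g = 10.46 m
Total head H = z + h_f = 8.30 + 10.46 = 18.76 m
P_hyd = ρgQH = 999.7·9.81·0.388·18.76 = 71.37 kW
P_shaft = P_hyd/η = 71.37/0.80 = 89.21 kW

P_shaft ≈ 89.2 kW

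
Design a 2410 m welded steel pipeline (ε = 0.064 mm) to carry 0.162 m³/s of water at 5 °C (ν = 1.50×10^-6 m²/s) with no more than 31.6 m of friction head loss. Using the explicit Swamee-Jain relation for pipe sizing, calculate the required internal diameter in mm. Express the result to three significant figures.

Swamee-Jain (Type III): D = 0.66·[ε^1.25·(LQ²/(gh_f))^4.75 + ν·Q^9.4·(L/(gh_f))^5.2]^0.04
LQ²/(gh_f) = 0.2040; L/(gh_f) = 7.774
Term 1 = ε^1.25·(…)^4.75 = 3.01×10^-9; Term 2 = ν·Q^9.4·(…)^5.2 = 2.38×10^-9
D = 0.66·(3.01×10^-9 + 2.38×10^-9)^0.04 = 0.3082 m = 308 mm
Check: V = 2.17 m/s, Re = 4.46×10^5, f = 0.01574, h_f = 29.6 m ≈ 31.6 m ✓

D ≈ 308 mm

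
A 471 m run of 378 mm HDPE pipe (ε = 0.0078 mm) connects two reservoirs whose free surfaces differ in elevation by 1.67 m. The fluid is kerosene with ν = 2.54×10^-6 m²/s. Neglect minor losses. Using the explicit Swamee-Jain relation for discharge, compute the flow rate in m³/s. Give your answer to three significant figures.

Q ≈ 0.144 m³/s

Swamee-Jain (Type II): Q = -0.965·√(gD⁵h_f/L)·ln[ε/(3.7D) + √(3.17ν²L/(gD³h_f))]
√(gD⁵h_f/L) = √(9.81·0.378⁵·1.67/471) = 0.01638
ε/(3.7D) = 5.58×10^-6; √(3.17ν²L/(gD³h_f)) = 1.04×10^-4
Q = -0.965·0.01638·ln(1.099×10^-4) = 0.1441 m³/s
Check: V = 1.28 m/s, Re = 1.91×10^5, f = 0.01585, h_f = 1.66 m ≈ 1.67 m ✓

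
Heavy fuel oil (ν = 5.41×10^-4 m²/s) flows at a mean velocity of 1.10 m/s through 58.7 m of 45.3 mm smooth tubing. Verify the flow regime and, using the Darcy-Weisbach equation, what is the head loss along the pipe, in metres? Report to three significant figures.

Re = VD/ν = 1.10·0.04530/5.41×10^-4 = 92.1 → laminar (Re < 2300)
f = 64/Re = 0.6948
h_f = f(L/D)V²/(2g) = 0.6948·(58.7/0.04530)·1.10²/(2·9.81) = 55.53 m

h_f ≈ 55.5 m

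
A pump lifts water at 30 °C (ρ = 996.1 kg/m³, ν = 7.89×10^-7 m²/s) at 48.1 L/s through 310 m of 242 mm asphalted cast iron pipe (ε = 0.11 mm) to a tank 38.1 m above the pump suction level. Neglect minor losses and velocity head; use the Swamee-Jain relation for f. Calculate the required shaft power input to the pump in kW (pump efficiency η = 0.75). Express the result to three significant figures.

V = 4Q/(πD²) = 1.046 m/s; Re = 3.21×10^5; ε/D = 4.55×10^-4; f = 0.01797
h_f = f(L/D)V²/2g = 1.283 m
Total head H = z + h_f = 38.1 + 1.283 = 39.38 m
P_hyd = ρgQH = 996.1·9.81·0.0481·39.38 = 18.51 kW
P_shaft = P_hyd/η = 18.51/0.75 = 24.68 kW

P_shaft ≈ 24.7 kW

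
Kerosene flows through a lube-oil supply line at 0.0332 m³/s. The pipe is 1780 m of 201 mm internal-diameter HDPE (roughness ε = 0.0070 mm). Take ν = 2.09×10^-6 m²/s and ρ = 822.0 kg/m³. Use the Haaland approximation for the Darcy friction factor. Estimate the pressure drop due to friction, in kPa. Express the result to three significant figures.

V = 4Q/(πD²) = 4·0.0332/(π·0.201²) = 1.046 m/s
Re = VD/ν = 1.046·0.201/2.09×10^-6 = 1.01×10^5 → turbulent
ε/D = 0.0070/201 = 3.48×10^-5
Haaland: f = 0.01794
h_f = f(L/D)V²/(2g) = 0.01794·(1780/0.201)·1.046²/(2·9.81) = 8.866 m
Δp = ρg·h_f = 822.0·9.81·8.866 = 71.49 kPa

Δp ≈ 71.5 kPa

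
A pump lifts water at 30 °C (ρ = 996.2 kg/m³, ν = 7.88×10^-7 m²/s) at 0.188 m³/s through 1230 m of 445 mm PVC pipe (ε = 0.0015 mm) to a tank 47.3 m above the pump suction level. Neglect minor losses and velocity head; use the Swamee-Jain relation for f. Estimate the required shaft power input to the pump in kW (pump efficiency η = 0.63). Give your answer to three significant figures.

P_shaft ≈ 145 kW

V = 4Q/(πD²) = 1.209 m/s; Re = 6.83×10^5; ε/D = 3.37×10^-6; f = 0.01246
h_f = f(L/D)V²/2g = 2.564 m
Total head H = z + h_f = 47.3 + 2.564 = 49.86 m
P_hyd = ρgQH = 996.2·9.81·0.188·49.86 = 91.61 kW
P_shaft = P_hyd/η = 91.61/0.63 = 145.4 kW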